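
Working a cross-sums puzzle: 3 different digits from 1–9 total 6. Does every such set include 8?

The only way to make 6 from 3 distinct digits is {1,2,3}, which does not contain 8.

No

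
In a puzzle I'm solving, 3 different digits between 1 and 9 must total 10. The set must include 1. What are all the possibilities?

3 distinct digits from 1–9 sum between 6 and 24.
Keeping only sets containing 1.

{1,2,7}; {1,3,6}; {1,4,5}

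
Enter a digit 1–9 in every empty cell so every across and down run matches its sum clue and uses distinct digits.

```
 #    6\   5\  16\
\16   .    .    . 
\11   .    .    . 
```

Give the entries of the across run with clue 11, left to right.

1 3 7

16 in 2 cells must be {7,9}.
The 11 across and the 16 down share only 7, so R2C3 = 7.
R1C3 = 16 − 7 = 9 completes the 16 down.
Given what's placed, R2C1 must be 1 to fit the 11 across and 6 down.
R2C2 = 11 − 8 = 3 completes the 11 across.
R1C1 = 6 − 1 = 5 completes the 6 down.
R1C2 = 16 − 14 = 2 completes the 16 across.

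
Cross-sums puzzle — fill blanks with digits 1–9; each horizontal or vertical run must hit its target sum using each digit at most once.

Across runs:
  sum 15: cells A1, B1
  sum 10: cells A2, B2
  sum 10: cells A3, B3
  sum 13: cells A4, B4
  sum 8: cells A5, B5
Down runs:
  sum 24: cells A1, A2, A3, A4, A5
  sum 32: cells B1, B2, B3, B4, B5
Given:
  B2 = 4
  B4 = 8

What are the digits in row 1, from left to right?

A2 = 10 − 4 = 6 completes the 10 across.
A4 = 13 − 8 = 5 completes the 13 across.
No cell is forced outright now. B1 can only be 6 or 9 (the digits allowed by both its 15 across and its 32 down). If B1 = 9: then A1 would have to be in {6} for the 15 across but in {1,2,3,4,7,8,9} for the 24 down — contradiction. So B1 = 6.
A1 = 15 − 6 = 9 completes the 15 across.
B3 = 9: the only remaining digit allowed by both the 10 across and the 32 down.
B5 = 32 − 27 = 5 completes the 32 down.
A3 = 10 − 9 = 1 completes the 10 across.
A5 = 8 − 5 = 3 completes the 8 across.

9 6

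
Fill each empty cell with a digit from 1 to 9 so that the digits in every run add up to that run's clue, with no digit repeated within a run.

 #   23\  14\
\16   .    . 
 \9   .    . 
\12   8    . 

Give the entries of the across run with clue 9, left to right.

6 3

16 in 2 cells must be {7,9}; 23 in 3 cells must be {6,8,9}.
Given what's placed, R1C1 must be 9 to fit the 16 across and 23 down.
R1C2 = 16 − 9 = 7 completes the 16 across.
R2C1 = 23 − 17 = 6 completes the 23 down.
R2C2 = 9 − 6 = 3 completes the 9 across.
R3C2 = 12 − 8 = 4 completes the 12 across.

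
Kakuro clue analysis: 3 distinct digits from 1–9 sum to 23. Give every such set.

{6,8,9}

3 distinct digits from 1–9 sum between 6 and 24.
Only one set works: {6,8,9}.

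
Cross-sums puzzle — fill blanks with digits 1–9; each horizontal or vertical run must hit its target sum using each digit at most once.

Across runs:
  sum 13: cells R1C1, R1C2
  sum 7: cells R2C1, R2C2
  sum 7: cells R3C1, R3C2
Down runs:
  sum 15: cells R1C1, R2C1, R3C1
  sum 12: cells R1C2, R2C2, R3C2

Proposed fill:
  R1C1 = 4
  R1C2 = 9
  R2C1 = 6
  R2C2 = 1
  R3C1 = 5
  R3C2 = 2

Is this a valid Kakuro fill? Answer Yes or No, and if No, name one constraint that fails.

Yes

Across: 4+9=13; 6+1=7; 5+2=7. Down: 4+6+5=15; 9+1+2=12. No digit repeats within any run.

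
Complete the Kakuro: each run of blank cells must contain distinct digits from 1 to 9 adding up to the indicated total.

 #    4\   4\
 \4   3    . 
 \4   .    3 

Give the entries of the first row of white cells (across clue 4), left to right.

3, 1

4 in 2 cells must be {1,3}.
R1C2 = 4 − 3 = 1 completes the 4 across.
R2C1 = 4 − 3 = 1 completes the 4 across.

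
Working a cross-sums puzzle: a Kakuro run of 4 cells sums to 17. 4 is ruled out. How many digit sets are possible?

4 distinct digits from 1–9 sum between 10 and 30.
Dropping sets that contain 4.
Enumerating: {1,2,5,9}, {1,2,6,8}, {1,3,5,8}, {1,3,6,7}, {2,3,5,7}.

5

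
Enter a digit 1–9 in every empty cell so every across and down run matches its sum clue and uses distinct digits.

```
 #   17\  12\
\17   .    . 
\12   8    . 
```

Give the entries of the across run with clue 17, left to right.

9 8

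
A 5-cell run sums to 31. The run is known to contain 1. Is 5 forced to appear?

No

The only way to make 31 from 5 distinct digits under that restriction is {1,6,7,8,9}, which does not contain 5.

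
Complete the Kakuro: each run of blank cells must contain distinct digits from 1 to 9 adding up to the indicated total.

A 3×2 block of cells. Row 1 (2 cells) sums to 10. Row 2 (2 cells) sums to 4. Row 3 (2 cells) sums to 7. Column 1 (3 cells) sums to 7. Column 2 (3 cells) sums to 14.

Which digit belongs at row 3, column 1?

4 in 2 cells must be {1,3}; 7 in 3 cells must be {1,2,4}.
The 4 across and the 7 down share only 1, so (2,1) = 1.
(2,2) = 4 − 1 = 3 completes the 4 across.
Nothing is forced directly, so branch on (1,1), whose candidates are 2 or 4. If (1,1) = 2: then (1,2) would have to be in {8} for the 10 across but in {2,4,5,6,7,9} for the 14 down — contradiction. So (1,1) = 4.
(1,2) = 10 − 4 = 6 completes the 10 across.
(3,1) = 7 − 5 = 2 completes the 7 down.
(3,2) = 7 − 2 = 5 completes the 7 across.

2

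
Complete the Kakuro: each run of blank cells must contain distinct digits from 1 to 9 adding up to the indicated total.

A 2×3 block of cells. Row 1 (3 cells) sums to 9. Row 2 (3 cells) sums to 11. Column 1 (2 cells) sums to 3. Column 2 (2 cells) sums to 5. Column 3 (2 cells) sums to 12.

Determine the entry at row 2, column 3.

8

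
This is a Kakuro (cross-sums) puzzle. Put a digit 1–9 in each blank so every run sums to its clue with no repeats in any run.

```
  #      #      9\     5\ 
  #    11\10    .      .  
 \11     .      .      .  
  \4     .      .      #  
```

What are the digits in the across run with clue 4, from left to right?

4 in 2 cells must be {1,3}.
The 4 across and the 11 down share only 3, so R3C1 = 3.
R3C2 = 4 − 3 = 1 completes the 4 across.
R2C1 = 11 − 3 = 8 completes the 11 down.
R2C2 = 2: the only remaining digit allowed by both the 11 across and the 9 down.
R2C3 = 11 − 10 = 1 completes the 11 across.
R1C2 = 9 − 3 = 6 completes the 9 down.
R1C3 = 10 − 6 = 4 completes the 10 across.

3 1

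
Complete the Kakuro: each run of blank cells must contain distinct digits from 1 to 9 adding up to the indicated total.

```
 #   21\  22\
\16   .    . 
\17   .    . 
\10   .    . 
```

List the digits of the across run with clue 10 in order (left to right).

4 6

16 in 2 cells must be {7,9}; 17 in 2 cells must be {8,9}.
Nothing is forced directly, so branch on R1C1, whose candidates are 7 or 9. If R1C1 = 7: that forces R1C2 = 9, R2C2 = 8, after which R3C2 would have to be in {1,2,3,4,6,7,8,9} for the 10 across but in {5} for the 22 down — contradiction. So R1C1 = 9.
R1C2 = 16 − 9 = 7 completes the 16 across.
Given what's placed, R2C1 must be 8 to fit the 17 across and 21 down.
R2C2 = 17 − 8 = 9 completes the 17 across.
R3C1 = 21 − 17 = 4 completes the 21 down.
R3C2 = 10 − 4 = 6 completes the 10 across.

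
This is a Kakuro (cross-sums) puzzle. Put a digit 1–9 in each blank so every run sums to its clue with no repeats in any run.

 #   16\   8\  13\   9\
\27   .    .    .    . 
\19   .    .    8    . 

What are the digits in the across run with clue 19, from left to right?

16 in 2 cells must be {7,9}.
R1C3 = 13 − 8 = 5 completes the 13 down.
R2C1 = 7: the only remaining digit allowed by both the 19 across and the 16 down.
R1C1 = 16 − 7 = 9 completes the 16 down.
No cell is forced outright now. R2C2 can only be 1 or 3 (the digits allowed by both its 19 across and its 8 down). If R2C2 = 3: then R1C2 would have to be in {6,7} for the 27 across but in {5} for the 8 down — contradiction. So R2C2 = 1.
R1C2 = 8 − 1 = 7 completes the 8 down.
R1C4 = 27 − 21 = 6 completes the 27 across.
R2C4 = 19 − 16 = 3 completes the 19 across.

7, 1, 8, 3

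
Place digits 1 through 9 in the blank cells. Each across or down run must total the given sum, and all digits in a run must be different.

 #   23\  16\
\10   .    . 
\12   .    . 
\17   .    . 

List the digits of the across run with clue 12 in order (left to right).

9 3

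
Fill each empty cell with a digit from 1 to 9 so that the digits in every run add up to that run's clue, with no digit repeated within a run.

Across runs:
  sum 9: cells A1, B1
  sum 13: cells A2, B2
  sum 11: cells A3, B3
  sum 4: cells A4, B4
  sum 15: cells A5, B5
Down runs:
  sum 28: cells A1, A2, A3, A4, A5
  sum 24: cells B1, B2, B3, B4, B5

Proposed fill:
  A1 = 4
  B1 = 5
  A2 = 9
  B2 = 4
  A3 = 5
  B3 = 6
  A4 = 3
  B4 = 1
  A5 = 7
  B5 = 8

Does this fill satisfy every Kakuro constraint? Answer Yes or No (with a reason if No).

Yes

Across: 4+5=9; 9+4=13; 5+6=11; 3+1=4; 7+8=15. Down: 4+9+5+3+7=28; 5+4+6+1+8=24. No digit repeats within any run.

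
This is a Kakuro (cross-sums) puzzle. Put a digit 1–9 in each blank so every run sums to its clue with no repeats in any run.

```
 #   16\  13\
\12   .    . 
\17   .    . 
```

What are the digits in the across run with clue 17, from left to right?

9 8

17 in 2 cells must be {8,9}; 16 in 2 cells must be {7,9}.
The 17 across and the 16 down share only 9, so R2C1 = 9.
R2C2 = 17 − 9 = 8 completes the 17 across.
R1C1 = 16 − 9 = 7 completes the 16 down.
R1C2 = 12 − 7 = 5 completes the 12 across.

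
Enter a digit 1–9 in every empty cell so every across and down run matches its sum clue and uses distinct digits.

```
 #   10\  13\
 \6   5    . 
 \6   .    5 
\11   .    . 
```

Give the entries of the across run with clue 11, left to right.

4 7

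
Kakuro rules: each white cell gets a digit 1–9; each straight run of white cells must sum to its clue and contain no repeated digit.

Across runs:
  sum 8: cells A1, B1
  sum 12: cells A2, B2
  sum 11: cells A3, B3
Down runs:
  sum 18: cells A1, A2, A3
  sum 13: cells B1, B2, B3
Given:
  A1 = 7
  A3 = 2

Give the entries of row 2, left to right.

B1 = 8 − 7 = 1 completes the 8 across.
A2 = 18 − 9 = 9 completes the 18 down.
B2 = 12 − 9 = 3 completes the 12 across.
B3 = 11 − 2 = 9 completes the 11 across.

9 3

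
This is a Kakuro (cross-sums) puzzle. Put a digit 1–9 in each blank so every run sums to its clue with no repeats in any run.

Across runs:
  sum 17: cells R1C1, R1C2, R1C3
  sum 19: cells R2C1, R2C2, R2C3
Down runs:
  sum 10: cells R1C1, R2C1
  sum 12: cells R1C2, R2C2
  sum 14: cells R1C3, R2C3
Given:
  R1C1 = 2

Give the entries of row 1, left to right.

2 7 8

R2C1 = 10 − 2 = 8 completes the 10 down.
Nothing is forced directly, so branch on R1C2, whose candidates are 7 or 8 or 9. If R1C2 = 8: then R1C3 would have to be in {7} for the 17 across but in {5,6,8,9} for the 14 down — contradiction. If R1C2 = 9: that forces R1C3 = 6, after which R2C2 would have to be in {2,4,5,6,7,9} for the 19 across but in {3} for the 12 down — contradiction. So R1C2 = 7.
R1C3 = 17 − 9 = 8 completes the 17 across.
R2C2 = 12 − 7 = 5 completes the 12 down.
R2C3 = 19 − 13 = 6 completes the 19 across.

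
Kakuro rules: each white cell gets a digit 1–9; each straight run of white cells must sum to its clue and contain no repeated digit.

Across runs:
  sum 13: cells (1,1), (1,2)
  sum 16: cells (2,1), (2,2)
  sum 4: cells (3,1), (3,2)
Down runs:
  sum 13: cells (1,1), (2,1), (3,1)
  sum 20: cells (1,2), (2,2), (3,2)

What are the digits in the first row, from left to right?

16 in 2 cells must be {7,9}; 4 in 2 cells must be {1,3}.
The 4 across and the 20 down share only 3, so (3,2) = 3.
Given what's placed, (2,2) must be 9 to fit the 16 across and 20 down.
(3,1) = 4 − 3 = 1 completes the 4 across.
(1,2) = 20 − 12 = 8 completes the 20 down.
(2,1) = 16 − 9 = 7 completes the 16 across.
(1,1) = 13 − 8 = 5 completes the 13 across.

5 8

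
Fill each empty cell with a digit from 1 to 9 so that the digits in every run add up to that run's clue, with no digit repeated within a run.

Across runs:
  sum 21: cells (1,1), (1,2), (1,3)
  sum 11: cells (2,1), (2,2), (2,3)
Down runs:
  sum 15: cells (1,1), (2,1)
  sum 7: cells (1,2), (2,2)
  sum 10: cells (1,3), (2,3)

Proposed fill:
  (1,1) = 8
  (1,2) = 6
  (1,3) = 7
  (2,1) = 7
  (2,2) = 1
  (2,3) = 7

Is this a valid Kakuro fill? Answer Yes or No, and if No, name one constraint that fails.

No — the across run (2,1)–(2,3) sums to 15, not 11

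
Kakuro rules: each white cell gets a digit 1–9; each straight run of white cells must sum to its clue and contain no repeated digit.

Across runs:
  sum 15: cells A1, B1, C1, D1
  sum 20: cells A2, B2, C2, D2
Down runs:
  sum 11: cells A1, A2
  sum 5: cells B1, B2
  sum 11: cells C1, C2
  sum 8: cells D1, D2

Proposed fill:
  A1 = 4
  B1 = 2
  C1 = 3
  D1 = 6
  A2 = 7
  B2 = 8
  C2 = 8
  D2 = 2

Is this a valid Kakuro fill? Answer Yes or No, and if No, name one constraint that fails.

No — the down run B1–B2 sums to 10, not 5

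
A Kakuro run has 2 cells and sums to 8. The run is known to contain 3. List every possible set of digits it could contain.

{3,5}

2 distinct digits from 1–9 sum between 3 and 17.
Keeping only sets containing 3.
Only one set works: {3,5}.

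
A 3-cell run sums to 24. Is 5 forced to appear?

The only way to make 24 from 3 distinct digits is {7,8,9}, which does not contain 5.

No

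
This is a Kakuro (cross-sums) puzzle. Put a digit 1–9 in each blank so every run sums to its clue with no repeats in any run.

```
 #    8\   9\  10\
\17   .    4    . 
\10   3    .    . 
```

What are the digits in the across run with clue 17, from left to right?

R1C1 = 8 − 3 = 5 completes the 8 down.
R1C3 = 17 − 9 = 8 completes the 17 across.
R2C2 = 9 − 4 = 5 completes the 9 down.
R2C3 = 10 − 8 = 2 completes the 10 across.

5 4 8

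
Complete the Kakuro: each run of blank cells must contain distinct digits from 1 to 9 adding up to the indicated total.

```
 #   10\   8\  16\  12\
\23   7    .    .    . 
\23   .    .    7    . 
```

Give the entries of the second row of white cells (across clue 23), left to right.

3, 5, 7, 8

16 in 2 cells must be {7,9}.
R1C3 = 16 − 7 = 9 completes the 16 down.
R2C1 = 10 − 7 = 3 completes the 10 down.
R2C2 = 5: the only remaining digit allowed by both the 23 across and the 8 down.
R2C4 = 23 − 15 = 8 completes the 23 across.
R1C2 = 8 − 5 = 3 completes the 8 down.
R1C4 = 23 − 19 = 4 completes the 23 across.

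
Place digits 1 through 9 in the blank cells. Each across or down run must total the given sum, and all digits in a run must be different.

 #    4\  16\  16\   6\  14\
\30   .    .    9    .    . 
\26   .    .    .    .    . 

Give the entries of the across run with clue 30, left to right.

1, 7, 9, 5, 8

4 in 2 cells must be {1,3}; 16 in 2 cells must be {7,9}.
Given what's placed, R1C2 must be 7 to fit the 30 across and 16 down.
R2C2 = 16 − 7 = 9 completes the 16 down.
R2C3 = 16 − 9 = 7 completes the 16 down.
No cell is forced outright now. R2C5 can only be 5 or 6 (the digits allowed by both its 26 across and its 14 down). If R2C5 = 5: then R1C5 would have to be in {1,2,3,4,5,6,8} for the 30 across but in {9} for the 14 down — contradiction. So R2C5 = 6.
R1C5 = 14 − 6 = 8 completes the 14 down.
Given what's placed, R2C4 must be 1 to fit the 26 across and 6 down.
Given what's placed, R1C1 must be 1 to fit the 30 across and 4 down.
R1C4 = 30 − 25 = 5 completes the 30 across.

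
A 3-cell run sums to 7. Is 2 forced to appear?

The only way to make 7 from 3 distinct digits is {1,2,4}, which contains 2.

Yes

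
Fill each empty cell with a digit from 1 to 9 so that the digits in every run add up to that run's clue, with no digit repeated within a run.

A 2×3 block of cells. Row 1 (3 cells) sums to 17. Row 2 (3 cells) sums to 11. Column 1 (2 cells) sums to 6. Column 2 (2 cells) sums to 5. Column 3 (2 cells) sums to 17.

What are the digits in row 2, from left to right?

1 2 8

17 in 2 cells must be {8,9}.
The 11 across and the 17 down share only 8, so (2,3) = 8.
(1,3) = 17 − 8 = 9 completes the 17 down.
Nothing is forced directly, so branch on (2,1), whose candidates are 1 or 2. If (2,1) = 2: then (1,1) would have to be in {1,2,3,5,6,7} for the 17 across but in {4} for the 6 down — contradiction. So (2,1) = 1.
(1,1) = 6 − 1 = 5 completes the 6 down.
(1,2) = 17 − 14 = 3 completes the 17 across.
(2,2) = 11 − 9 = 2 completes the 11 across.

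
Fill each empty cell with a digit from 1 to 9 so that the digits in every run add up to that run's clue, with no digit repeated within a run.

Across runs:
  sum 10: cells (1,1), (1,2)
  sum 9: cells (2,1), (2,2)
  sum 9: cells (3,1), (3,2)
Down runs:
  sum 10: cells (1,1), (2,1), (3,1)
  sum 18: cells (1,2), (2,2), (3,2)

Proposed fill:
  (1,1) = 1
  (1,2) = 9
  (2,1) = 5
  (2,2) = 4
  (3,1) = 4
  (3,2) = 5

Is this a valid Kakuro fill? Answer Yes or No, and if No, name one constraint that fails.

Across: 1+9=10; 5+4=9; 4+5=9. Down: 1+5+4=10; 9+4+5=18. No digit repeats within any run.

Yes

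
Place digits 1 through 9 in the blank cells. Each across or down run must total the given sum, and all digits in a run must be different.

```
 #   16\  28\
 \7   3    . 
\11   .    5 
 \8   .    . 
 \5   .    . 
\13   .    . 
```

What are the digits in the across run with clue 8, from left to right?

1 7

16 in 5 cells must be {1,2,3,4,6}.
R1C2 = 7 − 3 = 4 completes the 7 across.
R2C1 = 11 − 5 = 6 completes the 11 across.
R5C1 = 4: the only remaining digit allowed by both the 13 across and the 16 down.
R5C2 = 13 − 4 = 9 completes the 13 across.
No cell is forced outright now. R3C1 can only be 1 or 2 (the digits allowed by both its 8 across and its 16 down). If R3C1 = 2: then R3C2 would have to be in {6} for the 8 across but in {2,3,7,8} for the 28 down — contradiction. So R3C1 = 1.
R3C2 = 8 − 1 = 7 completes the 8 across.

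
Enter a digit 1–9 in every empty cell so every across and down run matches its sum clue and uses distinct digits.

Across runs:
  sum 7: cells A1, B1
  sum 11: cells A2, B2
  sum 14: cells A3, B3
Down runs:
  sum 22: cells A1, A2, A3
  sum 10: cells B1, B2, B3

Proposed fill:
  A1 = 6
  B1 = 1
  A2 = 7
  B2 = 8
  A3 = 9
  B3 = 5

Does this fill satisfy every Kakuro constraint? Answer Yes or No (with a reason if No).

No — the across run A2–B2 sums to 15, not 11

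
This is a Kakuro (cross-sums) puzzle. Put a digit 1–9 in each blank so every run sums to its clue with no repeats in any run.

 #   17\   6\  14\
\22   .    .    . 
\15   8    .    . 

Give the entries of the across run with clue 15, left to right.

8 1 6

17 in 2 cells must be {8,9}.
R1C1 = 17 − 8 = 9 completes the 17 down.
Given what's placed, R1C2 must be 5 to fit the 22 across and 6 down.
R1C3 = 22 − 14 = 8 completes the 22 across.
R2C2 = 6 − 5 = 1 completes the 6 down.
R2C3 = 15 − 9 = 6 completes the 15 across.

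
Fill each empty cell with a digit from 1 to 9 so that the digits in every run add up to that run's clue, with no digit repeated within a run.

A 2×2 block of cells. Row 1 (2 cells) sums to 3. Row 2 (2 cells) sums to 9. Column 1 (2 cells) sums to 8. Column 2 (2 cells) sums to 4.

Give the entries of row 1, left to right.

3 in 2 cells must be {1,2}; 4 in 2 cells must be {1,3}.
The 3 across and the 4 down share only 1, so (1,2) = 1.
(2,2) = 4 − 1 = 3 completes the 4 down.
(1,1) = 3 − 1 = 2 completes the 3 across.
(2,1) = 9 − 3 = 6 completes the 9 across.

2 1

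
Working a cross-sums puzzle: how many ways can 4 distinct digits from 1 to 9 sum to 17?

9

4 distinct digits from 1–9 sum between 10 and 30.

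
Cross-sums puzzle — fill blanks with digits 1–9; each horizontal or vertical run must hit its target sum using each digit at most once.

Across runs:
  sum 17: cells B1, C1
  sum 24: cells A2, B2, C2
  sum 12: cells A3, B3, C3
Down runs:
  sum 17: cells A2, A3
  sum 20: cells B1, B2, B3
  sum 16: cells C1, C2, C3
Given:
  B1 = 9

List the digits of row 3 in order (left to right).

17 in 2 cells must be {8,9}; 24 in 3 cells must be {7,8,9}.
C1 = 17 − 9 = 8 completes the 17 across.
Given what's placed, C2 must be 7 to fit the 24 across and 16 down.
C3 = 16 − 15 = 1 completes the 16 down.
B2 = 8: the only remaining digit allowed by both the 24 across and the 20 down.
B3 = 20 − 17 = 3 completes the 20 down.
A2 = 24 − 15 = 9 completes the 24 across.
A3 = 12 − 4 = 8 completes the 12 across.

8 3 1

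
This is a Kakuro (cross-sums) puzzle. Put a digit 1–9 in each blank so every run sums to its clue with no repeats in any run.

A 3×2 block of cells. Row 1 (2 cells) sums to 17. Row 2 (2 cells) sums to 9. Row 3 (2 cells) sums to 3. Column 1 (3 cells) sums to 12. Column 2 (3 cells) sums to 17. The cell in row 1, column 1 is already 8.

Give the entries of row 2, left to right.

17 in 2 cells must be {8,9}; 3 in 2 cells must be {1,2}.
(1,2) = 17 − 8 = 9 completes the 17 across.
(3,1) = 1: the only remaining digit allowed by both the 3 across and the 12 down.
(3,2) = 3 − 1 = 2 completes the 3 across.
(2,1) = 12 − 9 = 3 completes the 12 down.
(2,2) = 9 − 3 = 6 completes the 9 across.

3, 6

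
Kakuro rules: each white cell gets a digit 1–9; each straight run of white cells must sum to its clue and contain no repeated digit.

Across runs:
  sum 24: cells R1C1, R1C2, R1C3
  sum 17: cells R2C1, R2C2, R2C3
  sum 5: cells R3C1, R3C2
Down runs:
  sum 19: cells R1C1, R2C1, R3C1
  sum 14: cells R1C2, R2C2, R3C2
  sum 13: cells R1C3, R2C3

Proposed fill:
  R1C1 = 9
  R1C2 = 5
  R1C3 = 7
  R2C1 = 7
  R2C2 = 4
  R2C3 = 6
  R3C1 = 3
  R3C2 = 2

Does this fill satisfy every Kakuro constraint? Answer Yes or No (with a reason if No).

No — the down run R1C2–R3C2 sums to 11, not 14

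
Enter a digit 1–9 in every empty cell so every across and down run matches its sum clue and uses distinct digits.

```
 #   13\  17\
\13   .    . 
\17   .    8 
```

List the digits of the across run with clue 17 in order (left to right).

9, 8

17 in 2 cells must be {8,9}.
R1C2 = 17 − 8 = 9 completes the 17 down.
R2C1 = 17 − 8 = 9 completes the 17 across.
R1C1 = 13 − 9 = 4 completes the 13 across.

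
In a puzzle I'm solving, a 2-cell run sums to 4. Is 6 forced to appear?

No

The only way to make 4 from 2 distinct digits is {1,3}, which does not contain 6.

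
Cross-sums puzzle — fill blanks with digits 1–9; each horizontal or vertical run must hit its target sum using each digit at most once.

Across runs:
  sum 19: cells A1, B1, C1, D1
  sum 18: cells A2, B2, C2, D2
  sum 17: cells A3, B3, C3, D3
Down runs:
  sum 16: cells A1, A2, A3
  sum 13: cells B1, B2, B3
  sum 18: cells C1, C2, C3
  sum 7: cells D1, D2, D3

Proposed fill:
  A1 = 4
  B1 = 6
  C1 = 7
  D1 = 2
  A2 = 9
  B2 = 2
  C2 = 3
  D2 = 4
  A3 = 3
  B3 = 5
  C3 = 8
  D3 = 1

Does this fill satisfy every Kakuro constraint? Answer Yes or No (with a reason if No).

Across: 4+6+7+2=19; 9+2+3+4=18; 3+5+8+1=17. Down: 4+9+3=16; 6+2+5=13; 7+3+8=18; 2+4+1=7. No digit repeats within any run.

Yes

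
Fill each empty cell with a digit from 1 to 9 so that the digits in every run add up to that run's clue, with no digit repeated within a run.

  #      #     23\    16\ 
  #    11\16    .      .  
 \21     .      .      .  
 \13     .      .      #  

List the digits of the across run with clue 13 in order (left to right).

7, 6

16 in 2 cells must be {7,9}; 23 in 3 cells must be {6,8,9}.
The 16 across and the 23 down share only 9, so R1C2 = 9.
R1C3 = 16 − 9 = 7 completes the 16 across.
R2C3 = 16 − 7 = 9 completes the 16 down.
R2C2 = 8: the only remaining digit allowed by both the 21 across and the 23 down.
R3C2 = 23 − 17 = 6 completes the 23 down.
R2C1 = 21 − 17 = 4 completes the 21 across.
R3C1 = 13 − 6 = 7 completes the 13 across.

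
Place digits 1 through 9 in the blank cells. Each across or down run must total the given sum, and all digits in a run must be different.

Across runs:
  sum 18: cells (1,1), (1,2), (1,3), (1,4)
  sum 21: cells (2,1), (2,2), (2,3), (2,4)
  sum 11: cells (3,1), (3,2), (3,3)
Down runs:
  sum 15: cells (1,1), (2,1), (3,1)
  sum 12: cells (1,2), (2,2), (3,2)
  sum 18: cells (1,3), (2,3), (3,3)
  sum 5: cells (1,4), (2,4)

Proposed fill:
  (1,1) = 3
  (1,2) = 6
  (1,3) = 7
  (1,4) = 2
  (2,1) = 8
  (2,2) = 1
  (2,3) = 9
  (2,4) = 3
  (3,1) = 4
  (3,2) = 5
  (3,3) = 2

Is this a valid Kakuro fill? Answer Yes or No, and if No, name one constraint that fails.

Across: 3+6+7+2=18; 8+1+9+3=21; 4+5+2=11. Down: 3+8+4=15; 6+1+5=12; 7+9+2=18; 2+3=5. No digit repeats within any run.

Yes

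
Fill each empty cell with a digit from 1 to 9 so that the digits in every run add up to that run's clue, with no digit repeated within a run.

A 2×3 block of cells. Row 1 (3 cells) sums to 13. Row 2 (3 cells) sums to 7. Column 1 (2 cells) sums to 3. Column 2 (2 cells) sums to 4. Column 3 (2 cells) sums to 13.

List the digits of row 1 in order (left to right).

1, 3, 9

7 in 3 cells must be {1,2,4}; 3 in 2 cells must be {1,2}; 4 in 2 cells must be {1,3}.
The 7 across and the 4 down share only 1, so (2,2) = 1.
Given what's placed, (2,3) must be 4 to fit the 7 across and 13 down.
(1,2) = 4 − 1 = 3 completes the 4 down.
(1,3) = 13 − 4 = 9 completes the 13 down.
(2,1) = 7 − 5 = 2 completes the 7 across.
(1,1) = 13 − 12 = 1 completes the 13 across.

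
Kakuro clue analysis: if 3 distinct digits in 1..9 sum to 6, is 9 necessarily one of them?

No

The only way to make 6 from 3 distinct digits is {1,2,3}, which does not contain 9.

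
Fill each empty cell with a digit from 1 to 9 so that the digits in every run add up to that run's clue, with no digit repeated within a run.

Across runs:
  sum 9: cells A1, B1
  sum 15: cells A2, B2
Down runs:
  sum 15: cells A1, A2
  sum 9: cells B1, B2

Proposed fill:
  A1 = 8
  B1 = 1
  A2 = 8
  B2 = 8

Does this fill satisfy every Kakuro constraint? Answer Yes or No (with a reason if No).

No — the down run A1–A2 sums to 16, not 15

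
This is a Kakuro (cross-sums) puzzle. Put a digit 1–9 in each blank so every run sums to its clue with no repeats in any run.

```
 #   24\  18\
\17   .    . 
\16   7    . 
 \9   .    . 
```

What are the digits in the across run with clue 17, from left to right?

9 8

17 in 2 cells must be {8,9}; 16 in 2 cells must be {7,9}; 24 in 3 cells must be {7,8,9}.
R2C2 = 16 − 7 = 9 completes the 16 across.
Given what's placed, R3C1 must be 8 to fit the 9 across and 24 down.
R3C2 = 9 − 8 = 1 completes the 9 across.
R1C1 = 24 − 15 = 9 completes the 24 down.
R1C2 = 17 − 9 = 8 completes the 17 across.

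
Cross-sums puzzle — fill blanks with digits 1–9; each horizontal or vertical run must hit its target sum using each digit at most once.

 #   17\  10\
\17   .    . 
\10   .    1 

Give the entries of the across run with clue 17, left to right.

17 in 2 cells must be {8,9}.
R1C2 = 10 − 1 = 9 completes the 10 down.
R2C1 = 10 − 1 = 9 completes the 10 across.
R1C1 = 17 − 9 = 8 completes the 17 across.

8 9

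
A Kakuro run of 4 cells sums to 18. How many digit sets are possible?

4 distinct digits from 1–9 sum between 10 and 30.

11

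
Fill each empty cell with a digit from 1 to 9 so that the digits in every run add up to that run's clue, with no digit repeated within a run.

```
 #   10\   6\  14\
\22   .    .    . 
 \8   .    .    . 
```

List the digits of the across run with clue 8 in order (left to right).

The 22 across and the 6 down share only 5, so R1C2 = 5.
R2C2 = 6 − 5 = 1 completes the 6 down.
Given what's placed, R2C3 must be 5 to fit the 8 across and 14 down.
R1C3 = 14 − 5 = 9 completes the 14 down.
R2C1 = 8 − 6 = 2 completes the 8 across.
R1C1 = 22 − 14 = 8 completes the 22 across.

2 1 5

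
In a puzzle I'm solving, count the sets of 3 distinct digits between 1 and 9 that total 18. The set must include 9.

4

3 distinct digits from 1–9 sum between 6 and 24.
Keeping only sets containing 9.
Enumerating: {1,8,9}, {2,7,9}, {3,6,9}, {4,5,9}.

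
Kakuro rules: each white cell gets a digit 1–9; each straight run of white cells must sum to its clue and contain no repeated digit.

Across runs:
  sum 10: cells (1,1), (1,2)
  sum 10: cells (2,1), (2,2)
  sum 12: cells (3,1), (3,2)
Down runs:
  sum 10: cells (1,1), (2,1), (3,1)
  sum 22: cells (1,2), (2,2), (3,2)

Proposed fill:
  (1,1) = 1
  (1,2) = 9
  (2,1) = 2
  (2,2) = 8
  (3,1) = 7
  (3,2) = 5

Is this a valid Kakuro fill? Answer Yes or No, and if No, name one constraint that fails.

Yes

Across: 1+9=10; 2+8=10; 7+5=12. Down: 1+2+7=10; 9+8+5=22. No digit repeats within any run.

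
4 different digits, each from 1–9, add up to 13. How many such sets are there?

3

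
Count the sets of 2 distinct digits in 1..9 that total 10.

4

2 distinct digits from 1–9 sum between 3 and 17.
Enumerating: {1,9}, {2,8}, {3,7}, {4,6}.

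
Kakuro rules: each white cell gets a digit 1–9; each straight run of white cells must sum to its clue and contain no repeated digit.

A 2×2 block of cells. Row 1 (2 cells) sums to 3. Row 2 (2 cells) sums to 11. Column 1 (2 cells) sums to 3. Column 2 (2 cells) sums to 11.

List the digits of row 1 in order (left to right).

1, 2

3 in 2 cells must be {1,2}.
The 3 across and the 11 down share only 2, so (1,2) = 2.
The 11 across and the 3 down share only 2, so (2,1) = 2.
(2,2) = 11 − 2 = 9 completes the 11 across.
(1,1) = 3 − 2 = 1 completes the 3 across.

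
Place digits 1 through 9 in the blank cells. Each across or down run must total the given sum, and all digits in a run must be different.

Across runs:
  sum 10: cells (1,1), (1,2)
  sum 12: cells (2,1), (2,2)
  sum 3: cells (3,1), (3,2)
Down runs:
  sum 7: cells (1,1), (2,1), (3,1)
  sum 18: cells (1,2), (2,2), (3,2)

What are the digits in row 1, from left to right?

3 in 2 cells must be {1,2}; 7 in 3 cells must be {1,2,4}.
The 12 across and the 7 down share only 4, so (2,1) = 4.
(2,2) = 12 − 4 = 8 completes the 12 across.
Given what's placed, (3,2) must be 1 to fit the 3 across and 18 down.
(1,2) = 18 − 9 = 9 completes the 18 down.
(3,1) = 3 − 1 = 2 completes the 3 across.
(1,1) = 10 − 9 = 1 completes the 10 across.

1 9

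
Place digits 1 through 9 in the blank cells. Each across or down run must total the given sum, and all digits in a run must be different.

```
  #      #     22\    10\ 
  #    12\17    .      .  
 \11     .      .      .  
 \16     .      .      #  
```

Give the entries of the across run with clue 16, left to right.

17 in 2 cells must be {8,9}; 16 in 2 cells must be {7,9}.
Nothing is forced directly, so branch on R3C1, whose candidates are 7 or 9. If R3C1 = 7: that forces R2C1 = 5, after which R2C2 would have to be in {2,4} for the 11 across but in {5,6,7,8,9} for the 22 down — contradiction. So R3C1 = 9.
R2C1 = 12 − 9 = 3 completes the 12 down.
R3C2 = 16 − 9 = 7 completes the 16 across.
R1C2 = 9: the only remaining digit allowed by both the 17 across and the 22 down.
R1C3 = 17 − 9 = 8 completes the 17 across.
R2C2 = 22 − 16 = 6 completes the 22 down.
R2C3 = 11 − 9 = 2 completes the 11 across.

9, 7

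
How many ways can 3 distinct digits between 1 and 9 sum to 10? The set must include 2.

3 distinct digits from 1–9 sum between 6 and 24.
Keeping only sets containing 2.
Enumerating: {1,2,7}, {2,3,5}.

2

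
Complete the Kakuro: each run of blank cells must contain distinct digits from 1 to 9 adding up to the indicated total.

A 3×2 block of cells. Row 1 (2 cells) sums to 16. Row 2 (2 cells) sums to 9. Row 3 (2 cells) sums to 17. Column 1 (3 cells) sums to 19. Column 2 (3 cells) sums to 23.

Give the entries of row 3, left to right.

9 8

16 in 2 cells must be {7,9}; 17 in 2 cells must be {8,9}; 23 in 3 cells must be {6,8,9}.
The 16 across and the 23 down share only 9, so (1,2) = 9.
Given what's placed, (3,2) must be 8 to fit the 17 across and 23 down.
(1,1) = 16 − 9 = 7 completes the 16 across.
(2,2) = 23 − 17 = 6 completes the 23 down.
(3,1) = 17 − 8 = 9 completes the 17 across.
(2,1) = 9 − 6 = 3 completes the 9 across.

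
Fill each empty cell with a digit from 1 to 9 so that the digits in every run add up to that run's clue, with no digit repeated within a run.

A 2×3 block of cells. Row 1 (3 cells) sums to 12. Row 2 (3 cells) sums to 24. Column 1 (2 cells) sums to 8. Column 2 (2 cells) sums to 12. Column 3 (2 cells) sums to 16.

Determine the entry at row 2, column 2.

24 in 3 cells must be {7,8,9}; 16 in 2 cells must be {7,9}.
The 24 across and the 8 down share only 7, so (2,1) = 7.
Given what's placed, (2,3) must be 9 to fit the 24 across and 16 down.
(1,1) = 8 − 7 = 1 completes the 8 down.
(1,3) = 16 − 9 = 7 completes the 16 down.
(2,2) = 24 − 16 = 8 completes the 24 across.
(1,2) = 12 − 8 = 4 completes the 12 across.

8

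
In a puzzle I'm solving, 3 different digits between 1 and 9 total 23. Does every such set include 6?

Yes

The only way to make 23 from 3 distinct digits is {6,8,9}, which contains 6.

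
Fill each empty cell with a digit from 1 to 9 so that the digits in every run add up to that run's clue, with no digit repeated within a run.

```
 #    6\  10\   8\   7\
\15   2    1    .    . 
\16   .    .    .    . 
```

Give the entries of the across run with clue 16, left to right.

R2C1 = 6 − 2 = 4 completes the 6 down.
R2C2 = 10 − 1 = 9 completes the 10 down.
No cell is forced outright now. R2C3 can only be 1 or 2 (the digits allowed by both its 16 across and its 8 down). If R2C3 = 2: then R1C3 would have to be in {3,4,5,7,8,9} for the 15 across but in {6} for the 8 down — contradiction. So R2C3 = 1.
R1C3 = 8 − 1 = 7 completes the 8 down.
R1C4 = 15 − 10 = 5 completes the 15 across.
R2C4 = 16 − 14 = 2 completes the 16 across.

4 9 1 2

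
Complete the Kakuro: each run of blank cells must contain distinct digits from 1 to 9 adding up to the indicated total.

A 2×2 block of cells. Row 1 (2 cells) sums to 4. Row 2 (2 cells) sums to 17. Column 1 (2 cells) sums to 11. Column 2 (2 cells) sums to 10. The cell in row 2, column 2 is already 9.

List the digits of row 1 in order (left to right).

3, 1

4 in 2 cells must be {1,3}; 17 in 2 cells must be {8,9}.
(1,1) = 3: only digit in both the 4-across and 11-down candidate sets.
(1,2) = 4 − 3 = 1 completes the 4 across.
(2,1) = 17 − 9 = 8 completes the 17 across.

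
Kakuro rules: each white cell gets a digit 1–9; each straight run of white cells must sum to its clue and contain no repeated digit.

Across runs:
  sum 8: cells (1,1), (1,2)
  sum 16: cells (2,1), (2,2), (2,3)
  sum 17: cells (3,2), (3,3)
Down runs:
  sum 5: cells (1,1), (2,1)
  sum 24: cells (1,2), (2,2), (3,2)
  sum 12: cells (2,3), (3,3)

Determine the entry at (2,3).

17 in 2 cells must be {8,9}; 24 in 3 cells must be {7,8,9}.
The 8 across and the 24 down share only 7, so (1,2) = 7.
(1,1) = 8 − 7 = 1 completes the 8 across.
(2,1) = 5 − 1 = 4 completes the 5 down.
(2,2) = 9: the only remaining digit allowed by both the 16 across and the 24 down.
(2,3) = 16 − 13 = 3 completes the 16 across.
(3,2) = 24 − 16 = 8 completes the 24 down.
(3,3) = 17 − 8 = 9 completes the 17 across.

3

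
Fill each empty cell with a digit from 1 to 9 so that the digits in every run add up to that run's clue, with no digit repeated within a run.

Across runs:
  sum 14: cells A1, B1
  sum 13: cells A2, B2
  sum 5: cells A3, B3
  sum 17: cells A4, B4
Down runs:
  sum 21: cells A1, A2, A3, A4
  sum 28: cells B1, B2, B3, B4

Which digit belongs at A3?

17 in 2 cells must be {8,9}.
Only 4 fits B3 under both its across sum 5 and down sum 28.
A3 = 5 − 4 = 1 completes the 5 across.

1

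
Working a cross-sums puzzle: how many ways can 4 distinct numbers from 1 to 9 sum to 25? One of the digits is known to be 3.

2

4 distinct digits from 1–9 sum between 10 and 30.
Keeping only sets containing 3.
Enumerating: {3,5,8,9}, {3,6,7,9}.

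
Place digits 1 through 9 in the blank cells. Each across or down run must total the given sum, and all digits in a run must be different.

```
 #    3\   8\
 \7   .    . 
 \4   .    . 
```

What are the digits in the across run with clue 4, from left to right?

1 3

4 in 2 cells must be {1,3}; 3 in 2 cells must be {1,2}.
The 4 across and the 3 down share only 1, so R2C1 = 1.
R2C2 = 4 − 1 = 3 completes the 4 across.
R1C1 = 3 − 1 = 2 completes the 3 down.
R1C2 = 7 − 2 = 5 completes the 7 across.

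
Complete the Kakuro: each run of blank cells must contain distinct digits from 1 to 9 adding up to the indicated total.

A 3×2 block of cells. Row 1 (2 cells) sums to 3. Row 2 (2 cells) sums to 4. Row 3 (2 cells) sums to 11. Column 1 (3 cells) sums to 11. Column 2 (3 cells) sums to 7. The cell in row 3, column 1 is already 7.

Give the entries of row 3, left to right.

3 in 2 cells must be {1,2}; 4 in 2 cells must be {1,3}; 7 in 3 cells must be {1,2,4}.
(1,1) = 1: the only remaining digit allowed by both the 3 across and the 11 down.
(1,2) = 3 − 1 = 2 completes the 3 across.
(2,1) = 11 − 8 = 3 completes the 11 down.
(2,2) = 4 − 3 = 1 completes the 4 across.
(3,2) = 11 − 7 = 4 completes the 11 across.

7 4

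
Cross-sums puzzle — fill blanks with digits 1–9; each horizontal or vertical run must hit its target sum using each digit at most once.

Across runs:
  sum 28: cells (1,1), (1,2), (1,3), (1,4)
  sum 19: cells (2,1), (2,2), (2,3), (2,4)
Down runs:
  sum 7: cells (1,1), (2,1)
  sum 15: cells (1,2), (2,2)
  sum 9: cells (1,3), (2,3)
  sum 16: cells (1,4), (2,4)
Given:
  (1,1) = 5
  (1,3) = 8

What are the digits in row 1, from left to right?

16 in 2 cells must be {7,9}.
Given what's placed, (1,4) must be 9 to fit the 28 across and 16 down.
(2,1) = 7 − 5 = 2 completes the 7 down.
(2,3) = 9 − 8 = 1 completes the 9 down.
(2,4) = 16 − 9 = 7 completes the 16 down.
(1,2) = 28 − 22 = 6 completes the 28 across.
(2,2) = 19 − 10 = 9 completes the 19 across.

5 6 8 9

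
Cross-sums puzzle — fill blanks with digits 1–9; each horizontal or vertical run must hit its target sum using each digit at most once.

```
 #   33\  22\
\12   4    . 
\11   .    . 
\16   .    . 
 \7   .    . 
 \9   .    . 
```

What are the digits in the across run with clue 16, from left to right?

9 7

16 in 2 cells must be {7,9}.
R1C2 = 12 − 4 = 8 completes the 12 across.
Given what's placed, R3C2 must be 7 to fit the 16 across and 22 down.
R4C1 = 5: the only remaining digit allowed by both the 7 across and the 33 down.
R4C2 = 7 − 5 = 2 completes the 7 across.
R2C2 = 4: the only remaining digit allowed by both the 11 across and the 22 down.
R3C1 = 16 − 7 = 9 completes the 16 across.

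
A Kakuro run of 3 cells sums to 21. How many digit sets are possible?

3

3 distinct digits from 1–9 sum between 6 and 24.
Enumerating: {4,8,9}, {5,7,9}, {6,7,8}.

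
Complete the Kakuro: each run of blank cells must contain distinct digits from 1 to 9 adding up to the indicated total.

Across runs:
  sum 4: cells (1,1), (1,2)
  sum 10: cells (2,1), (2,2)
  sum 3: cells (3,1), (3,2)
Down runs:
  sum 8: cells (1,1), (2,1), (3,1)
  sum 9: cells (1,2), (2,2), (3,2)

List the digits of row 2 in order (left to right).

4 in 2 cells must be {1,3}; 3 in 2 cells must be {1,2}.
Nothing is forced directly, so branch on (3,2), whose candidates are 1 or 2. If (3,2) = 1: that forces (1,2) = 3, after which (2,2) would have to be in {1,2,3,4,6,7,8,9} for the 10 across but in {5} for the 9 down — contradiction. So (3,2) = 2.
(3,1) = 3 − 2 = 1 completes the 3 across.
Given what's placed, (1,1) must be 3 to fit the 4 across and 8 down.
(1,2) = 4 − 3 = 1 completes the 4 across.
(2,1) = 8 − 4 = 4 completes the 8 down.
(2,2) = 10 − 4 = 6 completes the 10 across.

4 6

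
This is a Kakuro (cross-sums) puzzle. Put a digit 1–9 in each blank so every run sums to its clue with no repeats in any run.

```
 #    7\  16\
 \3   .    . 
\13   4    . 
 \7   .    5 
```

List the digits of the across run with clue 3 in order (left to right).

3 in 2 cells must be {1,2}; 7 in 3 cells must be {1,2,4}.
R1C2 = 2: the only remaining digit allowed by both the 3 across and the 16 down.
R2C2 = 13 − 4 = 9 completes the 13 across.
R3C1 = 7 − 5 = 2 completes the 7 across.
R1C1 = 3 − 2 = 1 completes the 3 across.

1 2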